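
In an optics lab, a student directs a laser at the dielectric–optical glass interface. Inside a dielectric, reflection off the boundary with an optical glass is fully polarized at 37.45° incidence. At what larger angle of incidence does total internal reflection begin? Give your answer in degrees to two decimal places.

θ_c ≈ 49.99°

tan θ_B = n₂/n₁ = tan 37.45° = 0.7659.
Total internal reflection: sin θ_c = n₂/n₁ = 0.7659.
θ_c = arcsin(0.7659) = 49.99°.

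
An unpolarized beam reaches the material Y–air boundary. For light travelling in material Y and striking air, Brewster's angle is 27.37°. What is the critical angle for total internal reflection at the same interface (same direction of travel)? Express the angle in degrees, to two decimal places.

n₂/n₁ = tan 27.37° = 0.5177; the critical angle satisfies sin θ_c = n₂/n₁.
θ_c = arcsin(0.5177) = 31.18°.

θ_c ≈ 31.18°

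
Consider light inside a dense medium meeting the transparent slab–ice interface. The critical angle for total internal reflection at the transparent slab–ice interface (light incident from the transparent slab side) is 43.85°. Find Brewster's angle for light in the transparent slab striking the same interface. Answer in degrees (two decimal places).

θ_B ≈ 34.71°

sin θ_c = n₂/n₁, so n₂/n₁ = sin 43.85° = 0.6928.
Brewster: tan θ_B = n₂/n₁ = 0.6928.
θ_B = arctan(0.6928) = 34.71°.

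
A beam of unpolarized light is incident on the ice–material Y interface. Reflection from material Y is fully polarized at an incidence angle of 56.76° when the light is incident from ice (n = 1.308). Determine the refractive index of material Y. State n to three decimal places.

Brewster's law: tan θ_B = n₂/n₁ (light incident in ice, refracted into material Y).
n₂ = n₁ tan θ_B = 1.308 × tan 56.76° = 1.996.

n ≈ 1.996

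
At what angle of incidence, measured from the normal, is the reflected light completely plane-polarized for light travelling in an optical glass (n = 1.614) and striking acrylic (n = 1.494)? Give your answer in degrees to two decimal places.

θ_B ≈ 42.79°

Brewster's condition: tan θ_B = n₂/n₁ = 1.494/1.614 = 0.9257.
θ_B = arctan(0.9257) = 42.79°.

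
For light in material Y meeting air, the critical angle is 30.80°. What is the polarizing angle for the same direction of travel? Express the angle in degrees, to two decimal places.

θ_B ≈ 27.11°

At the critical angle sin θ_c = n₂/n₁, giving n₂/n₁ = sin 30.80° = 0.5120.
Then tan θ_B = n₂/n₁ = 0.5120, so θ_B = arctan 0.5120 = 27.11°.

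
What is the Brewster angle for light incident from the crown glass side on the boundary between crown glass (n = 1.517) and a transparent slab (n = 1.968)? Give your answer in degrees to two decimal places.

θ_B ≈ 52.37°

At Brewster's angle the reflected and refracted rays are perpendicular, which with Snell's law gives tan θ_B = n₂/n₁.
tan θ_B = n₂/n₁ = 1.968/1.517 = 1.2973.
So θ_B = arctan 1.2973 = 52.37°.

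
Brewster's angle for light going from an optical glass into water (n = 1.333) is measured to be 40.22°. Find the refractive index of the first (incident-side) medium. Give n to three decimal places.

n ≈ 1.576

At Brewster's angle, tan θ_B = n₂/n₁ with n₁ on the incident side (an optical glass) and n₂ on the transmitted side (water).
n₁ = n₂ / tan θ_B = 1.333 / tan 40.22° = 1.576.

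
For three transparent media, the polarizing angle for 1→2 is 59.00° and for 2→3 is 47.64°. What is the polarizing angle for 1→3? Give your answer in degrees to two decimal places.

θ_B ≈ 61.28°

tan θ_B(1→2) = n₂/n₁ = tan 59.00° = 1.6643.
tan θ_B(2→3) = n₃/n₂ = tan 47.64° = 1.0967.
Multiplying, n₃/n₁ = 1.6643 × 1.0967 = 1.8252, and θ_B(1→3) = arctan 1.8252 = 61.28°.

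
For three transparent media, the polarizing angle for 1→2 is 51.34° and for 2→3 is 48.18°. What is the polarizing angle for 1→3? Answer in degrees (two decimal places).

tan θ_B(1→2) = n₂/n₁ = tan 51.34° = 1.2500.
tan θ_B(2→3) = n₃/n₂ = tan 48.18° = 1.1177.
So n₃/n₁ = (n₂/n₁)(n₃/n₂) = 1.2500 × 1.1177 = 1.3971.
θ_B(1→3) = arctan(1.3971) = 54.41°.

θ_B ≈ 54.41°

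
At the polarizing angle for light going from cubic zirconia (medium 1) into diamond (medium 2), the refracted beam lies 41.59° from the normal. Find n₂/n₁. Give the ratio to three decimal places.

θ_B + θ_t = 90°, so θ_B = 90° − 41.59° = 48.41°.
Then n₂/n₁ = tan θ_B = tan 48.41° = 1.127.

n₂/n₁ ≈ 1.127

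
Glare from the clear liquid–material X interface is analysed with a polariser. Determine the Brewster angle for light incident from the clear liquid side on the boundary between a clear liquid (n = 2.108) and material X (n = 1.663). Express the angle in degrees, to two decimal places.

Here n₂/n₁ = 1.663/2.108 = 0.7889, and Brewster's law gives tan θ_B = n₂/n₁. Taking the arctangent, θ_B = 38.27°.

θ_B ≈ 38.27°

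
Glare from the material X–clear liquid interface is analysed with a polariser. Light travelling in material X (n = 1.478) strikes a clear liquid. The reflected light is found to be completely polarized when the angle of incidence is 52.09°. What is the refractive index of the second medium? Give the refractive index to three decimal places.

Full polarization of the reflected beam means tan θ_B = n₂/n₁, where n₁ is the incident medium (material X).
n₂ = n₁ tan θ_B = 1.478 × tan 52.09° = 1.898.

n ≈ 1.898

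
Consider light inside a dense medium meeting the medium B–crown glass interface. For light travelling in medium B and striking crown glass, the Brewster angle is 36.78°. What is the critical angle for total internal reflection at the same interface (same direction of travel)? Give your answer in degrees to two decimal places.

n₂/n₁ = tan 36.78° = 0.7476; the critical angle satisfies sin θ_c = n₂/n₁.
θ_c = arcsin(0.7476) = 48.38°.

θ_c ≈ 48.38°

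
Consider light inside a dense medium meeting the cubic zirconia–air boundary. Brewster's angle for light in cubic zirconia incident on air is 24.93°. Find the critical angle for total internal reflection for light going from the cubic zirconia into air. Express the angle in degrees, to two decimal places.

θ_c ≈ 27.70°

From Brewster, n₂/n₁ = tan θ_B = tan 24.93° = 0.4648.
Then sin θ_c = n₂/n₁ = 0.4648, so θ_c = arcsin 0.4648 = 27.70°.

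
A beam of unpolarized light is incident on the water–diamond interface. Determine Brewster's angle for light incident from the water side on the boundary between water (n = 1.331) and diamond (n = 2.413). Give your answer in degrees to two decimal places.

Brewster's condition: tan θ_B = n₂/n₁ = 2.413/1.331 = 1.8129. Taking the arctangent, θ_B = 61.12°.

θ_B ≈ 61.12°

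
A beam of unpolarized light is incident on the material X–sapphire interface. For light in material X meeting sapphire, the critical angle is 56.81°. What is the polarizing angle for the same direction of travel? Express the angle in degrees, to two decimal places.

At the critical angle sin θ_c = n₂/n₁, giving n₂/n₁ = sin 56.81° = 0.8369.
Then tan θ_B = n₂/n₁ = 0.8369, so θ_B = arctan 0.8369 = 39.92°.

θ_B ≈ 39.92°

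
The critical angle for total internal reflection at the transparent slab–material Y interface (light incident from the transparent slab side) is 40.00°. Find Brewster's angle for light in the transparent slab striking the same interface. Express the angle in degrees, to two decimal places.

At the critical angle sin θ_c = n₂/n₁, giving n₂/n₁ = sin 40.00° = 0.6428.
Then tan θ_B = n₂/n₁ = 0.6428, so θ_B = arctan 0.6428 = 32.73°.

θ_B ≈ 32.73°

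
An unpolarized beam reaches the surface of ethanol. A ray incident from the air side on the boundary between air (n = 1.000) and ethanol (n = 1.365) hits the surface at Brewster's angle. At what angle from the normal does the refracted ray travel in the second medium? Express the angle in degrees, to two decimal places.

tan θ_B = n₂/n₁ = 1.365/1.000 = 1.3650, so θ_B = 53.77°.
The refracted ray is perpendicular to the reflected ray, so θ_t = 90° − θ_B = 36.23°.

θ_t ≈ 36.23°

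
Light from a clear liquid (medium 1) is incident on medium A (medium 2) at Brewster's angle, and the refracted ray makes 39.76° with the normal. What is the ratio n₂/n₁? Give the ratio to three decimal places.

n₂/n₁ ≈ 1.202

At Brewster incidence θ_B = 90° − θ_t = 90° − 39.76° = 50.24°.
tan θ_B = n₂/n₁, so n₂/n₁ = tan 50.24° = 1.202.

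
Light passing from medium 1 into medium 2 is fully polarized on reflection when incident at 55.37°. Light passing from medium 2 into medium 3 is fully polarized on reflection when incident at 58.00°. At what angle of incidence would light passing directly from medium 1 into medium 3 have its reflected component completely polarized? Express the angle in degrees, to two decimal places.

θ_B ≈ 66.66°

n₂/n₁ = tan 55.37° = 1.4480 and n₃/n₂ = tan 58.00° = 1.6003.
Multiplying, n₃/n₁ = 1.4480 × 1.6003 = 2.3172, and θ_B(1→3) = arctan 2.3172 = 66.66°.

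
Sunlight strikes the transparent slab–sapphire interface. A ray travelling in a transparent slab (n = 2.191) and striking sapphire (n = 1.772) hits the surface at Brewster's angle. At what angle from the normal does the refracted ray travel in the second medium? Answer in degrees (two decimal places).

θ_B = arctan(n₂/n₁) = arctan(1.772/2.191) = 38.96°.
At Brewster's angle the reflected and refracted rays are perpendicular, so θ_t = 90° − θ_B = 90° − 38.96° = 51.04°.

θ_t ≈ 51.04°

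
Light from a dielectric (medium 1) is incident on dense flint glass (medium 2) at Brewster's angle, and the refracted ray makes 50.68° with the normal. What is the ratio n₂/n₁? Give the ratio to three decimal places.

At Brewster incidence θ_B = 90° − θ_t = 90° − 50.68° = 39.32°.
Then n₂/n₁ = tan θ_B = tan 39.32° = 0.819.

n₂/n₁ ≈ 0.819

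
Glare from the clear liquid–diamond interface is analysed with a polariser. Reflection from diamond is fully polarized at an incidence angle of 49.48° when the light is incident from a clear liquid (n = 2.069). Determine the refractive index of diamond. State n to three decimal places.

n ≈ 2.421

Brewster's law: tan θ_B = n₂/n₁ (light incident in a clear liquid, refracted into diamond).
n₂ = n₁ tan θ_B = 2.069 × tan 49.48° = 2.421.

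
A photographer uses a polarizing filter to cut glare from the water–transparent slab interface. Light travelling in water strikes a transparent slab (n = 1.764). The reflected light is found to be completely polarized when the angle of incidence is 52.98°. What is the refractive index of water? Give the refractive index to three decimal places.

n ≈ 1.330

Full polarization of the reflected beam means tan θ_B = n₂/n₁, where n₁ is the incident medium (water).
n₁ = n₂ / tan θ_B = 1.764 / tan 52.98° = 1.330.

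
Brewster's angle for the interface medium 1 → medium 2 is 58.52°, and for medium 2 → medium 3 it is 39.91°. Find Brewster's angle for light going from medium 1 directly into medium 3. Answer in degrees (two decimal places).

θ_B ≈ 53.79°

n₂/n₁ = tan 58.52° = 1.6331 and n₃/n₂ = tan 39.91° = 0.8364.
Multiplying, n₃/n₁ = 1.6331 × 0.8364 = 1.3660, and θ_B(1→3) = arctan 1.3660 = 53.79°.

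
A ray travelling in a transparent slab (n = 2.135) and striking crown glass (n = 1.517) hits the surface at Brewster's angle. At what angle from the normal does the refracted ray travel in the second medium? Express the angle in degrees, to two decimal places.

First find Brewster's angle: tan θ_B = 1.517/2.135 = 0.7105, giving θ_B = 35.40°.
The refracted ray is perpendicular to the reflected ray, so θ_t = 90° − θ_B = 54.60°.

θ_t ≈ 54.60°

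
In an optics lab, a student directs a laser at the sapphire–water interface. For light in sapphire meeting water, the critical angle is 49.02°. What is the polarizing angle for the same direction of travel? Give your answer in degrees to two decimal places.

θ_B ≈ 37.05°

n₂/n₁ = sin θ_c = sin 49.02° = 0.7549.
tan θ_B equals the same ratio, so θ_B = arctan(0.7549) = 37.05°.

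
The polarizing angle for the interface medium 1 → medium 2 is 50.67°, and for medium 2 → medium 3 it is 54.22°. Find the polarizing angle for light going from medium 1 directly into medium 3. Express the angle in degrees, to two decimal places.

tan θ_B(1→2) = n₂/n₁ = tan 50.67° = 1.2205.
tan θ_B(2→3) = n₃/n₂ = tan 54.22° = 1.3876.
Multiplying, n₃/n₁ = 1.2205 × 1.3876 = 1.6935, and θ_B(1→3) = arctan 1.6935 = 59.44°.

θ_B ≈ 59.44°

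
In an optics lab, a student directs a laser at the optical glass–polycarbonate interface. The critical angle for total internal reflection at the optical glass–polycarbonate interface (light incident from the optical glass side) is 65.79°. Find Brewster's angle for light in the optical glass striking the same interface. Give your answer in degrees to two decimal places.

n₂/n₁ = sin θ_c = sin 65.79° = 0.9120.
tan θ_B equals the same ratio, so θ_B = arctan(0.9120) = 42.37°.

θ_B ≈ 42.37°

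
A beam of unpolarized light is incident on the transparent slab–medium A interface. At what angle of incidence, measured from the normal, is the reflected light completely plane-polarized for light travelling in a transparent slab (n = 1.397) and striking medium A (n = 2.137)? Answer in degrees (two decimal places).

The reflected p-component vanishes when tan θ_B = n₂/n₁.
Here n₂/n₁ = 2.137/1.397 = 1.5297, and Brewster's law gives tan θ_B = n₂/n₁. Taking the arctangent, θ_B = 56.83°.

θ_B ≈ 56.83°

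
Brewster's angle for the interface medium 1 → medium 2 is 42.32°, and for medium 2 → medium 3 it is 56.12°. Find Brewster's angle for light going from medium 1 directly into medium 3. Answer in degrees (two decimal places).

n₂/n₁ = tan 42.32° = 0.9106 and n₃/n₂ = tan 56.12° = 1.4893.
So n₃/n₁ = (n₂/n₁)(n₃/n₂) = 0.9106 × 1.4893 = 1.3561.
θ_B(1→3) = arctan(1.3561) = 53.59°.

θ_B ≈ 53.59°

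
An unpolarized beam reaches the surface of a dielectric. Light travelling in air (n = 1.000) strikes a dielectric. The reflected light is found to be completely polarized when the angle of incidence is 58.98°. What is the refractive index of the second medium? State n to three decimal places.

n ≈ 1.663

Brewster's law: tan θ_B = n₂/n₁ (light incident in air, refracted into a dielectric).
n₂ = n₁ tan θ_B = 1.000 × tan 58.98° = 1.663.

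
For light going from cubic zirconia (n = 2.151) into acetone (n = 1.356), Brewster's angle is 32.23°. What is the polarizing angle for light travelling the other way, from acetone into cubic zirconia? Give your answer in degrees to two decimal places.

θ_B' ≈ 57.77°

The two Brewster angles are complementary: θ_B' = 90° − θ_B = 90° − 32.23° = 57.77°.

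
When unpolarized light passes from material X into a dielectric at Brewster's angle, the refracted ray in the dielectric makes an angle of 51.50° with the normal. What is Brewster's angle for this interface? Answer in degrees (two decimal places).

θ_B ≈ 38.50°

Since the reflected and refracted rays are at right angles at the polarizing angle, θ_B + θ_t = 90°.
θ_B = 90° − 51.50° = 38.50°.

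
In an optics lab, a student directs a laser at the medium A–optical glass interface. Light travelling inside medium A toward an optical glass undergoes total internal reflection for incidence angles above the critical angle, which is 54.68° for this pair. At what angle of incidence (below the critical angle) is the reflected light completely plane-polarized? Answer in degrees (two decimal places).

θ_B ≈ 39.21°

sin θ_c = n₂/n₁, so n₂/n₁ = sin 54.68° = 0.8159.
Brewster: tan θ_B = n₂/n₁ = 0.8159.
θ_B = arctan(0.8159) = 39.21°.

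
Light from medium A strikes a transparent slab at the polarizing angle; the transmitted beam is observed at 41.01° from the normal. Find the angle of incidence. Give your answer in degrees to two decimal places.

θ_B ≈ 48.99°

At Brewster's angle the reflected and refracted rays are perpendicular, so θ_B + θ_t = 90°.
θ_B = 90° − 41.01° = 48.99°.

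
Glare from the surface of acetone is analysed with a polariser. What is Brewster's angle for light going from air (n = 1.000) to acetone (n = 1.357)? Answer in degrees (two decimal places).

θ_B ≈ 53.61°

Brewster's condition: tan θ_B = n₂/n₁ = 1.357/1.000 = 1.3570. Taking the arctangent, θ_B = 53.61°.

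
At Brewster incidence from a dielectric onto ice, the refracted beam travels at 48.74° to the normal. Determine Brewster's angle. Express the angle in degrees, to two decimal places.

Brewster's condition makes the reflected and refracted beams perpendicular: θ_B + θ_t = 90°.
So θ_B = 90° − θ_t = 90° − 48.74° = 41.26°.

θ_B ≈ 41.26°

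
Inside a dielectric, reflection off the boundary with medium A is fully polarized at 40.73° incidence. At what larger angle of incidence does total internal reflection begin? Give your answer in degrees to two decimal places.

From Brewster, n₂/n₁ = tan θ_B = tan 40.73° = 0.8610.
Then sin θ_c = n₂/n₁ = 0.8610, so θ_c = arcsin 0.8610 = 59.43°.

θ_c ≈ 59.43°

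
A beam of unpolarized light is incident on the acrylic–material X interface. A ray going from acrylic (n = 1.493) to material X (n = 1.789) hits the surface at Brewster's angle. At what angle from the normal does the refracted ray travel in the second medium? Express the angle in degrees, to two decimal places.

tan θ_B = n₂/n₁ = 1.789/1.493 = 1.1983, so θ_B = 50.15°.
At Brewster's angle the reflected and refracted rays are perpendicular, so θ_t = 90° − θ_B = 90° − 50.15° = 39.85°.

θ_t ≈ 39.85°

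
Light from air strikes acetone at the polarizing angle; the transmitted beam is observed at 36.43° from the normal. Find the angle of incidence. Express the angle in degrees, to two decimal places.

Since the reflected and refracted rays are at right angles at the polarizing angle, θ_B + θ_t = 90°.
θ_B = 90° − 36.43° = 53.57°.

θ_B ≈ 53.57°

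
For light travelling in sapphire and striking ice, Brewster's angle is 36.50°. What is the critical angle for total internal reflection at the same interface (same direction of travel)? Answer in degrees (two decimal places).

θ_c ≈ 47.73°

n₂/n₁ = tan 36.50° = 0.7400; the critical angle satisfies sin θ_c = n₂/n₁.
θ_c = arcsin(0.7400) = 47.73°.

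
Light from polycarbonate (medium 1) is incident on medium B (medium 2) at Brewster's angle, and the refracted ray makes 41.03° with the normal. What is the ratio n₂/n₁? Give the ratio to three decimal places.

θ_B + θ_t = 90°, so θ_B = 90° − 41.03° = 48.97°.
tan θ_B = n₂/n₁, so n₂/n₁ = tan 48.97° = 1.149.

n₂/n₁ ≈ 1.149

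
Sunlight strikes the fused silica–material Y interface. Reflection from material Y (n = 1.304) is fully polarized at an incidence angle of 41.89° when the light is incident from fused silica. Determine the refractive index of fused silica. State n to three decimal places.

n ≈ 1.454

Brewster's law: tan θ_B = n₂/n₁ (light incident in fused silica, refracted into material Y).
n₁ = n₂ / tan θ_B = 1.304 / tan 41.89° = 1.454.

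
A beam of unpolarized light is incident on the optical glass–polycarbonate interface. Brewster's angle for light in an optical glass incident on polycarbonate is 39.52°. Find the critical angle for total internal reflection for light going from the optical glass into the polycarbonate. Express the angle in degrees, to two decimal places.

θ_c ≈ 55.58°

From Brewster, n₂/n₁ = tan θ_B = tan 39.52° = 0.8249.
Then sin θ_c = n₂/n₁ = 0.8249, so θ_c = arcsin 0.8249 = 55.58°.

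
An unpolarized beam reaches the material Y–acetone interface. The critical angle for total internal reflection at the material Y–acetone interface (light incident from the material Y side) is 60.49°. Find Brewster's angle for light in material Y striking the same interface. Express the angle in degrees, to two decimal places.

At the critical angle sin θ_c = n₂/n₁, giving n₂/n₁ = sin 60.49° = 0.8703.
Then tan θ_B = n₂/n₁ = 0.8703, so θ_B = arctan 0.8703 = 41.03°.

θ_B ≈ 41.03°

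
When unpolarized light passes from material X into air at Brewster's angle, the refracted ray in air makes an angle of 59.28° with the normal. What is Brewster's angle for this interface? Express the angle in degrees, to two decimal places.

θ_B ≈ 30.72°

Brewster's condition makes the reflected and refracted beams perpendicular: θ_B + θ_t = 90°.
θ_B = 90° − 59.28° = 30.72°.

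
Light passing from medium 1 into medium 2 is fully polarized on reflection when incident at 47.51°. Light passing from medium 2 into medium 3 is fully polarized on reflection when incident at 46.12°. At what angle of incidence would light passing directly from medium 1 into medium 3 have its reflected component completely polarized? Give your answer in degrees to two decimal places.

θ_B ≈ 48.62°

n₂/n₁ = tan 47.51° = 1.0917 and n₃/n₂ = tan 46.12° = 1.0399.
So n₃/n₁ = (n₂/n₁)(n₃/n₂) = 1.0917 × 1.0399 = 1.1352.
θ_B(1→3) = arctan(1.1352) = 48.62°.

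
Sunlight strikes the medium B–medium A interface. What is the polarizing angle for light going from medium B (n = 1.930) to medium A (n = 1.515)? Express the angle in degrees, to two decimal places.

Here n₂/n₁ = 1.515/1.930 = 0.7850, and Brewster's law gives tan θ_B = n₂/n₁. Taking the arctangent, θ_B = 38.13°.

θ_B ≈ 38.13°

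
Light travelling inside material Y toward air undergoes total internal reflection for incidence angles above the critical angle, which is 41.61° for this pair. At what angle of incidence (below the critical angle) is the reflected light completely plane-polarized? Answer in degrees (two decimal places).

n₂/n₁ = sin θ_c = sin 41.61° = 0.6641.
tan θ_B equals the same ratio, so θ_B = arctan(0.6641) = 33.59°.

θ_B ≈ 33.59°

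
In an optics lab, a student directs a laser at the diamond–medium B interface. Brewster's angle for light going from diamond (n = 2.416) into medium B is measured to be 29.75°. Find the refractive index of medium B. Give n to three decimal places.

Full polarization of the reflected beam means tan θ_B = n₂/n₁, where n₁ is the incident medium (diamond).
n₂ = n₁ tan θ_B = 2.416 × tan 29.75° = 1.381.

n ≈ 1.381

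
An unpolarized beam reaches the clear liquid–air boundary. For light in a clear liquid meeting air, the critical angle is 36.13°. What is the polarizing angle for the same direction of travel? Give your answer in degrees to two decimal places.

sin θ_c = n₂/n₁, so n₂/n₁ = sin 36.13° = 0.5896.
Brewster: tan θ_B = n₂/n₁ = 0.5896.
θ_B = arctan(0.5896) = 30.52°.

θ_B ≈ 30.52°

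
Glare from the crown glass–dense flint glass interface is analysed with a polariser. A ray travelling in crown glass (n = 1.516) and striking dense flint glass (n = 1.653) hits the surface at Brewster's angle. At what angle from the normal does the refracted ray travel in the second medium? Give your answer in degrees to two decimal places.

tan θ_B = n₂/n₁ = 1.653/1.516 = 1.0904, so θ_B = 47.48°.
At Brewster's angle the reflected and refracted rays are perpendicular, so θ_t = 90° − θ_B = 90° − 47.48° = 42.52°.

θ_t ≈ 42.52°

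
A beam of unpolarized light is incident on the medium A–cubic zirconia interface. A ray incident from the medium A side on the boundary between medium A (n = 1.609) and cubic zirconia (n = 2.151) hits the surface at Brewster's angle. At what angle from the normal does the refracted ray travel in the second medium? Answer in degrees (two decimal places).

θ_B = arctan(n₂/n₁) = arctan(2.151/1.609) = 53.20°.
Since θ_B + θ_t = 90° at Brewster incidence, θ_t = 90° − 53.20° = 36.80°.

θ_t ≈ 36.80°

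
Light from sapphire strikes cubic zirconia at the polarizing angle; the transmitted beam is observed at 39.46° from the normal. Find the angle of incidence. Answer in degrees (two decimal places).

At Brewster's angle the reflected and refracted rays are perpendicular, so θ_B + θ_t = 90°.
So θ_B = 90° − θ_t = 90° − 39.46° = 50.54°.

θ_B ≈ 50.54°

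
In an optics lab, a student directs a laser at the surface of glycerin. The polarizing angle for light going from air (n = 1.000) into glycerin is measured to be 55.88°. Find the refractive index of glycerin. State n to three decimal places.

n ≈ 1.476

Brewster's law: tan θ_B = n₂/n₁ (light incident in air, refracted into glycerin).
n₂ = n₁ tan θ_B = 1.000 × tan 55.88° = 1.476.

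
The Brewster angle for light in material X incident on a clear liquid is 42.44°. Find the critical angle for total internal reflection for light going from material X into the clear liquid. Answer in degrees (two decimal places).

θ_c ≈ 66.12°

tan θ_B = n₂/n₁ = tan 42.44° = 0.9144.
Total internal reflection: sin θ_c = n₂/n₁ = 0.9144.
θ_c = arcsin(0.9144) = 66.12°.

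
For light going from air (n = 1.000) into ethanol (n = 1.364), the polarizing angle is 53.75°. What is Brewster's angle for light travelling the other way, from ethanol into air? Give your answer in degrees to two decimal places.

θ_B' ≈ 36.25°

The two Brewster angles are complementary: θ_B' = 90° − θ_B = 90° − 53.75° = 36.25°.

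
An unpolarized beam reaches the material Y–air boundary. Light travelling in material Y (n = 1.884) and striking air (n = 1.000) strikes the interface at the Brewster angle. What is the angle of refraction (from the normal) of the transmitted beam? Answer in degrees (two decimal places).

θ_t ≈ 62.04°

First find Brewster's angle: tan θ_B = 1.000/1.884 = 0.5308, giving θ_B = 27.96°.
Since θ_B + θ_t = 90° at Brewster incidence, θ_t = 90° − 27.96° = 62.04°.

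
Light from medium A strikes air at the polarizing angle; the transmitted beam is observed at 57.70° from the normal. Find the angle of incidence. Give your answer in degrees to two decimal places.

Since the reflected and refracted rays are at right angles at the polarizing angle, θ_B + θ_t = 90°.
So θ_B = 90° − θ_t = 90° − 57.70° = 32.30°.

θ_B ≈ 32.30°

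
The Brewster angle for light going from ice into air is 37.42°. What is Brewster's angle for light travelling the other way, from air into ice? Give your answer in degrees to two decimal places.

Reversing the direction swaps n₁ and n₂, so tan θ_B' = 1/tan θ_B and θ_B' = 90° − θ_B.
Hence θ_B' = 90° − 37.42° = 52.58°.

θ_B' ≈ 52.58°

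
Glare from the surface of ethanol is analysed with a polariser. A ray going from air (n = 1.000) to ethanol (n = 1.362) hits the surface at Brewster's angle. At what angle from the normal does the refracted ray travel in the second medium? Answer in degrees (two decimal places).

θ_t ≈ 36.29°

tan θ_B = n₂/n₁ = 1.362/1.000 = 1.3620, so θ_B = 53.71°.
The refracted ray is perpendicular to the reflected ray, so θ_t = 90° − θ_B = 36.29°.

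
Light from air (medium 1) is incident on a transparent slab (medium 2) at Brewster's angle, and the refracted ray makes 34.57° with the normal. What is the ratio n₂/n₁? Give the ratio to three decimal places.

θ_B + θ_t = 90°, so θ_B = 90° − 34.57° = 55.43°.
Then n₂/n₁ = tan θ_B = tan 55.43° = 1.451.

n₂/n₁ ≈ 1.451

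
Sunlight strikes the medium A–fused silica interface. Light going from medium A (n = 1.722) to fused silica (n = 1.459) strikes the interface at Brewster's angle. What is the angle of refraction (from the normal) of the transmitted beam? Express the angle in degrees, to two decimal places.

θ_t ≈ 49.73°

θ_B = arctan(n₂/n₁) = arctan(1.459/1.722) = 40.27°.
At Brewster's angle the reflected and refracted rays are perpendicular, so θ_t = 90° − θ_B = 90° − 40.27° = 49.73°.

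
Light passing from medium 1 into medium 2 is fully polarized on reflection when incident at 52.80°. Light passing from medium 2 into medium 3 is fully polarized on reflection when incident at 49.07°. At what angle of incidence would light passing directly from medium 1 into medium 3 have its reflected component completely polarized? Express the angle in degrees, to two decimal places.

θ_B ≈ 56.65°

n₂/n₁ = tan 52.80° = 1.3175 and n₃/n₂ = tan 49.07° = 1.1532.
So n₃/n₁ = (n₂/n₁)(n₃/n₂) = 1.3175 × 1.1532 = 1.5193.
θ_B(1→3) = arctan(1.5193) = 56.65°.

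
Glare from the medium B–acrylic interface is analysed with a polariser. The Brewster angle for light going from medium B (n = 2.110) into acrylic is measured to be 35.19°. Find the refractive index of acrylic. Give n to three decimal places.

At the Brewster angle, tan θ_B = n₂/n₁ with n₁ on the incident side (medium B) and n₂ on the transmitted side (acrylic).
n₂ = n₁ tan θ_B = 2.110 × tan 35.19° = 1.488.

n ≈ 1.488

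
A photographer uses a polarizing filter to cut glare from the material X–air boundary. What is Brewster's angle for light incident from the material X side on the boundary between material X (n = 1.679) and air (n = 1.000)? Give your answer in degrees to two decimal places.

tan θ_B = n₂/n₁ = 1.000/1.679 = 0.5956.
θ_B = arctan(0.5956) = 30.78°.

θ_B ≈ 30.78°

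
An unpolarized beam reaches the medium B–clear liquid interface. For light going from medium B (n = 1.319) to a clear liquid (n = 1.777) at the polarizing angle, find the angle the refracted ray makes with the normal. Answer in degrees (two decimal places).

θ_t ≈ 36.59°

θ_B = arctan(n₂/n₁) = arctan(1.777/1.319) = 53.41°.
Since θ_B + θ_t = 90° at Brewster incidence, θ_t = 90° − 53.41° = 36.59°.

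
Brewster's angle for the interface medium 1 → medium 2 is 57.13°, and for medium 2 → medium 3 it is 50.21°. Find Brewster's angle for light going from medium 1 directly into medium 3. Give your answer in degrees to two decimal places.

θ_B ≈ 61.71°

tan θ_B(1→2) = n₂/n₁ = tan 57.13° = 1.5475.
tan θ_B(2→3) = n₃/n₂ = tan 50.21° = 1.2007.
n₃/n₁ = 1.8581. Then tan θ_B(1→3) = n₃/n₁, so θ_B(1→3) = arctan(1.8581) = 61.71°.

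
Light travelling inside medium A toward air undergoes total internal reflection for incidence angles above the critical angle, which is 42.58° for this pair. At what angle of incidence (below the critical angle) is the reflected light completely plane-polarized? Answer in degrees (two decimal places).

θ_B ≈ 34.08°

At the critical angle sin θ_c = n₂/n₁, giving n₂/n₁ = sin 42.58° = 0.6766.
Then tan θ_B = n₂/n₁ = 0.6766, so θ_B = arctan 0.6766 = 34.08°.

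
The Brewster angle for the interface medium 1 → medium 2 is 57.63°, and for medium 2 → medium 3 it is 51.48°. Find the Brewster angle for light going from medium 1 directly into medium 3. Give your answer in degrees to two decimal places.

θ_B ≈ 63.23°

Each Brewster angle gives a ratio: n₂/n₁ = tan 57.63° = 1.5776, n₃/n₂ = tan 51.48° = 1.2563.
So n₃/n₁ = (n₂/n₁)(n₃/n₂) = 1.5776 × 1.2563 = 1.9819.
θ_B(1→3) = arctan(1.9819) = 63.23°.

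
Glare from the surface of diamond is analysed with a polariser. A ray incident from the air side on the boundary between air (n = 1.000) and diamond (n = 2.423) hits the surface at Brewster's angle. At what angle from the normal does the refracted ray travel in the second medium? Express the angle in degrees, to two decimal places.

θ_t ≈ 22.43°

tan θ_B = n₂/n₁ = 2.423/1.000 = 2.4230, so θ_B = 67.57°.
Since θ_B + θ_t = 90° at Brewster incidence, θ_t = 90° − 67.57° = 22.43°.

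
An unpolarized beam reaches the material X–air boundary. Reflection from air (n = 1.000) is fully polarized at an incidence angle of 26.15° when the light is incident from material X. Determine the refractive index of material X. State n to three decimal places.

n ≈ 2.037

At the polarizing angle, tan θ_B = n₂/n₁ with n₁ on the incident side (material X) and n₂ on the transmitted side (air).
n₁ = n₂ / tan θ_B = 1.000 / tan 26.15° = 2.037.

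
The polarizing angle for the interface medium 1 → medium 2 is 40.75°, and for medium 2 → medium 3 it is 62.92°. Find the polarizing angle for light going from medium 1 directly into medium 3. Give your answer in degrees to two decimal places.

θ_B ≈ 59.32°

tan θ_B(1→2) = n₂/n₁ = tan 40.75° = 0.8617.
tan θ_B(2→3) = n₃/n₂ = tan 62.92° = 1.9559.
So n₃/n₁ = (n₂/n₁)(n₃/n₂) = 0.8617 × 1.9559 = 1.6853.
θ_B(1→3) = arctan(1.6853) = 59.32°.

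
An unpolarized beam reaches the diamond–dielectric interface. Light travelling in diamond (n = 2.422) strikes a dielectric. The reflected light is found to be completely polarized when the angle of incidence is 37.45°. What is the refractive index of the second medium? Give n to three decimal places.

Brewster's law: tan θ_B = n₂/n₁ (light incident in diamond, refracted into a dielectric).
n₂ = n₁ tan θ_B = 2.422 × tan 37.45° = 1.855.

n ≈ 1.855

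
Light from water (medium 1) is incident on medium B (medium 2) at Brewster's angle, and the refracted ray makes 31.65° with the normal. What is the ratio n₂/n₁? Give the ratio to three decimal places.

n₂/n₁ ≈ 1.622

θ_B + θ_t = 90°, so θ_B = 90° − 31.65° = 58.35°.
tan θ_B = n₂/n₁, so n₂/n₁ = tan 58.35° = 1.622.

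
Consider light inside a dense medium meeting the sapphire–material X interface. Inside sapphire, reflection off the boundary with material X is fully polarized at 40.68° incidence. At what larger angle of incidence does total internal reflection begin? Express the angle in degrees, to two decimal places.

n₂/n₁ = tan 40.68° = 0.8595; the critical angle satisfies sin θ_c = n₂/n₁.
θ_c = arcsin(0.8595) = 59.26°.

θ_c ≈ 59.26°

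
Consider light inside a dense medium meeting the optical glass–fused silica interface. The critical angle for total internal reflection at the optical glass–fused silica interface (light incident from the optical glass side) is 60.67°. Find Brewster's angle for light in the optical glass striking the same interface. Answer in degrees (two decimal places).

θ_B ≈ 41.08°

n₂/n₁ = sin θ_c = sin 60.67° = 0.8718.
tan θ_B equals the same ratio, so θ_B = arctan(0.8718) = 41.08°.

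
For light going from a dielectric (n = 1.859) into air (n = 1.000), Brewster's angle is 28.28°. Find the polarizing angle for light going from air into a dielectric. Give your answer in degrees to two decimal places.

tan θ_B' = n₁/n₂ = 1/tan θ_B, so θ_B' = 90° − θ_B.
θ_B' = 90° − 28.28° = 61.72°.

θ_B' ≈ 61.72°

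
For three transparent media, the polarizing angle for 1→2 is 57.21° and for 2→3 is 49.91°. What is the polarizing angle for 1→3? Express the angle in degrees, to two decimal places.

θ_B ≈ 61.53°

Each Brewster angle gives a ratio: n₂/n₁ = tan 57.21° = 1.5523, n₃/n₂ = tan 49.91° = 1.1880.
Multiplying, n₃/n₁ = 1.5523 × 1.1880 = 1.8441, and θ_B(1→3) = arctan 1.8441 = 61.53°.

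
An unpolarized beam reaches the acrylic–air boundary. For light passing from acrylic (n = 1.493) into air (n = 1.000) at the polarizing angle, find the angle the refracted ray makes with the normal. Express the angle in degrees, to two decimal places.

θ_t ≈ 56.19°

θ_B = arctan(n₂/n₁) = arctan(1.000/1.493) = 33.81°.
Since θ_B + θ_t = 90° at Brewster incidence, θ_t = 90° − 33.81° = 56.19°.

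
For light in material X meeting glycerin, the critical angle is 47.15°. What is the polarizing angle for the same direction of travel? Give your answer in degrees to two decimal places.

sin θ_c = n₂/n₁, so n₂/n₁ = sin 47.15° = 0.7331.
Brewster: tan θ_B = n₂/n₁ = 0.7331.
θ_B = arctan(0.7331) = 36.25°.

θ_B ≈ 36.25°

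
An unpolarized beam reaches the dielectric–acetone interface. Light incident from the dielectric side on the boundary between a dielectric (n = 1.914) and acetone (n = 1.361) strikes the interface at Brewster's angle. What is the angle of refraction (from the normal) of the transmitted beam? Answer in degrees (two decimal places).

θ_t ≈ 54.58°

tan θ_B = n₂/n₁ = 1.361/1.914 = 0.7111, so θ_B = 35.42°.
At Brewster's angle the reflected and refracted rays are perpendicular, so θ_t = 90° − θ_B = 90° − 35.42° = 54.58°.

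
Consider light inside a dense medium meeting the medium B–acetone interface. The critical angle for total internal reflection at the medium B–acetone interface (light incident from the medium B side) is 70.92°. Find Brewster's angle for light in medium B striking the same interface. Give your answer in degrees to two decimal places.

θ_B ≈ 43.38°

sin θ_c = n₂/n₁, so n₂/n₁ = sin 70.92° = 0.9451.
Brewster: tan θ_B = n₂/n₁ = 0.9451.
θ_B = arctan(0.9451) = 43.38°.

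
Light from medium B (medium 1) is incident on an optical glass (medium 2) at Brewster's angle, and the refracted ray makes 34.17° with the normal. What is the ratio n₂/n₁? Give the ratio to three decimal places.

θ_B + θ_t = 90°, so θ_B = 90° − 34.17° = 55.83°.
tan θ_B = n₂/n₁, so n₂/n₁ = tan 55.83° = 1.473.

n₂/n₁ ≈ 1.473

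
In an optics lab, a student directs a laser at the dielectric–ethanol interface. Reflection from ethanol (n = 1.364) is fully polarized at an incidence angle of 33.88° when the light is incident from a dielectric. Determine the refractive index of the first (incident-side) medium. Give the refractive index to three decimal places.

n ≈ 2.031

At the polarizing angle, tan θ_B = n₂/n₁ with n₁ on the incident side (a dielectric) and n₂ on the transmitted side (ethanol).
n₁ = n₂ / tan θ_B = 1.364 / tan 33.88° = 2.031.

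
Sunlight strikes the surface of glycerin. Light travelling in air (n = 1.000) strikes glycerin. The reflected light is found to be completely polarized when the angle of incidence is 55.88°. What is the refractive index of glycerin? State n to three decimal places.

n ≈ 1.476

Brewster's law: tan θ_B = n₂/n₁ (light incident in air, refracted into glycerin).
n₂ = n₁ tan θ_B = 1.000 × tan 55.88° = 1.476.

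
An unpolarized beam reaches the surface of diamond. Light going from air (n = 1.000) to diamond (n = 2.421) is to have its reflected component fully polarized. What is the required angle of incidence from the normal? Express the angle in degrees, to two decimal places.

The reflected p-component vanishes when tan θ_B = n₂/n₁.
Brewster's condition: tan θ_B = n₂/n₁ = 2.421/1.000 = 2.4210.
θ_B = arctan(2.4210) = 67.56°.

θ_B ≈ 67.56°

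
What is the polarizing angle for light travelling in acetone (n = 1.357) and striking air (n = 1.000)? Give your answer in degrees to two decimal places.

θ_B ≈ 36.39°

Here n₂/n₁ = 1.000/1.357 = 0.7369, and Brewster's law gives tan θ_B = n₂/n₁. Taking the arctangent, θ_B = 36.39°.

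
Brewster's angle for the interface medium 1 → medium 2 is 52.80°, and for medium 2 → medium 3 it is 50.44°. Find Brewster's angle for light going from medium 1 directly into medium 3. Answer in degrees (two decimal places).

θ_B ≈ 57.91°

n₂/n₁ = tan 52.80° = 1.3175 and n₃/n₂ = tan 50.44° = 1.2105.
Multiplying, n₃/n₁ = 1.3175 × 1.2105 = 1.5948, and θ_B(1→3) = arctan 1.5948 = 57.91°.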